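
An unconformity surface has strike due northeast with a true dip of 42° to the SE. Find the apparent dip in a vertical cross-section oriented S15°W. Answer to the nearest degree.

24°

The section lies 30° from the strike.
tan(apparent dip) = tan 42° · sin 30° = 0.4502
apparent dip = arctan 0.4502 = 24.24°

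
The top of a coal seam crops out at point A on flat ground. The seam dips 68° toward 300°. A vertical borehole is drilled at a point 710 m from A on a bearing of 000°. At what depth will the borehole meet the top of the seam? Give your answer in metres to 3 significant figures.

The hole lies 60° from the dip direction, so the down-dip offset is 710 × cos 60° = 355.00 m.
Depth = down-dip offset × tan(dip) = 355.00 × tan 68° = 355.00 × 2.4751
Depth = 878.66 m

879 m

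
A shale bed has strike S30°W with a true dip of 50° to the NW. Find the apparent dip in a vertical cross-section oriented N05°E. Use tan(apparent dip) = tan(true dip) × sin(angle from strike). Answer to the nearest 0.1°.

Angle between strike (S30°W) and section (N05°E): β = 25°.
tan α = tan 50° × sin 25° = 1.1918 × 0.4226 = 0.5037
apparent dip = arctan 0.5037 = 26.73°

26.7°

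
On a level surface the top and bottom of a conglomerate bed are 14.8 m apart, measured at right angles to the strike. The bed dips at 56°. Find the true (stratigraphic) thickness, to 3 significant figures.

True thickness t = w · sin(dip) = 14.8 × sin 56°
t = 14.8 × 0.8290 = 12.270 m

12.3 m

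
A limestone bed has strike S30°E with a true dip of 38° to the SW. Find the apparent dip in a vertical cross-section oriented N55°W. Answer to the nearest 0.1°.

The section lies 25° from the strike.
tan(apparent dip) = tan 38° · sin 25° = 0.3302
α = arctan(0.3302) = 18.27°

18.3°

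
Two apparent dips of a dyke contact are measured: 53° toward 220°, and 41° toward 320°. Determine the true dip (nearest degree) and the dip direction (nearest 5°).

The two traces are lines in the plane: v₁ = (sin 220°·cos 53°, cos 220°·cos 53°, −sin 53°), v₂ = (sin 320°·cos 41°, cos 320°·cos 41°, −sin 41°).
The plane normal is n = v₁ × v₂ ∝ (-0.764, -0.134, 0.447).
tan δ = √(n_x²+n_y²)/n_z = 0.776/0.447, so δ = 60.0°.
The horizontal component of n points toward azimuth atan2(n_x, n_y) = 260°, the dip direction.

true dip 60°, dip direction 260°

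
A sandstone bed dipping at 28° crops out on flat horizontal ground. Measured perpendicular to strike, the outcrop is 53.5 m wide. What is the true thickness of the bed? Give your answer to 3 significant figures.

True thickness t = w · sin(dip) = 53.5 × sin 28°
t = 53.5 × 0.4695 = 25.117 m

25.1 m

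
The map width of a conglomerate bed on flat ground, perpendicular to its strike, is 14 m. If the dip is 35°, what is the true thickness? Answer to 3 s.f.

True thickness t = w · sin(dip) = 14 × sin 35°
t = 14 × 0.5736 = 8.030 m

8.03 m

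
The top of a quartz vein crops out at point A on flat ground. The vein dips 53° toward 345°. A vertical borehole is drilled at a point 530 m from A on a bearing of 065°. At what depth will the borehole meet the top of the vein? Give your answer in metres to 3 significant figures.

The hole lies 80° from the dip direction, so the down-dip offset is 530 × cos 80° = 92.03 m.
Depth = down-dip offset × tan(dip) = 92.03 × tan 53° = 92.03 × 1.3270
Depth = 122.13 m

122 m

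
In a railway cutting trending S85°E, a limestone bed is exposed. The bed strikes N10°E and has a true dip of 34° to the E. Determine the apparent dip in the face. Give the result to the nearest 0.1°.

33.9°

Angle between strike (N10°E) and section (S85°E): β = 85°.
tan α = tan 34° × sin 85° = 0.6745 × 0.9962 = 0.6719
apparent dip = arctan 0.6719 = 33.90°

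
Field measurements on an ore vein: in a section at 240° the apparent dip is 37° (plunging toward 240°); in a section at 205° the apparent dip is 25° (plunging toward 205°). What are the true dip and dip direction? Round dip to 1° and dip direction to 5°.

The two traces are lines in the plane: v₁ = (sin 240°·cos 37°, cos 240°·cos 37°, −sin 37°), v₂ = (sin 205°·cos 25°, cos 205°·cos 25°, −sin 25°).
Cross product v₁ × v₂ gives the pole to the plane: n ∝ (-0.326, -0.062, 0.415).
True dip = arccos(n_z / |n|) = arccos(0.7816) = 38.6°.
Dip direction = atan2(-0.326, -0.062) = 259° (azimuth of n's horizontal projection).

true dip 39°, dip direction 260°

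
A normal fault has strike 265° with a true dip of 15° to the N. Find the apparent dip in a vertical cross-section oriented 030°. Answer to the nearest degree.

Angle between strike (265°) and section (030°): β = 55°.
tan α = tan 15° × sin 55° = 0.2679 × 0.8192 = 0.2195
apparent dip = arctan 0.2195 = 12.38°

12°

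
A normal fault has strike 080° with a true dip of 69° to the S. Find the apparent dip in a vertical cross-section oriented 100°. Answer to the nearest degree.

42°

The section lies 20° from the strike.
tan α = tan 69° × sin 20° = 2.6051 × 0.3420 = 0.8910
α = arctan(0.8910) = 41.70°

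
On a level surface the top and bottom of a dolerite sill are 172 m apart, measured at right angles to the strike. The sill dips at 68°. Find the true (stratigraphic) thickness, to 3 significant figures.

159 m

True thickness t = w · sin(dip) = 172 × sin 68°
t = 172 × 0.9272 = 159.476 m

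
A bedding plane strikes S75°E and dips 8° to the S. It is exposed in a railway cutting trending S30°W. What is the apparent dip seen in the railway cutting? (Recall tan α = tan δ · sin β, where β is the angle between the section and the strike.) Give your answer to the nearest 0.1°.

Angle between strike (S75°E) and section (S30°W): β = 75°.
tan α = tan 8° × sin 75° = 0.1405 × 0.9659 = 0.1358
α = arctan(0.1358) = 7.73°

7.7°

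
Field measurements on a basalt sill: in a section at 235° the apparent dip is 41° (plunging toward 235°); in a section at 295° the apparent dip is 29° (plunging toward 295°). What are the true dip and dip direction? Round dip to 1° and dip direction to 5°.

true dip 41°, dip direction 245°

Represent each trace as a vector plunging at its apparent dip toward its trend (east-north-up frame): v₁ = (-0.618, -0.433, -0.656), v₂ = (-0.793, 0.370, -0.485).
The plane normal is n = v₁ × v₂ ∝ (-0.452, -0.220, 0.572).
tan δ = √(n_x²+n_y²)/n_z = 0.503/0.572, so δ = 41.4°.
Dip direction = azimuth of (n_x, n_y) = atan2(-0.452, -0.220) = 244°.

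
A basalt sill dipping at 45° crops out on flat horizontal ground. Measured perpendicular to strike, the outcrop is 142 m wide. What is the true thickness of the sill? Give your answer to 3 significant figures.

100 m

True thickness t = w · sin(dip) = 142 × sin 45°
t = 142 × 0.7071 = 100.409 m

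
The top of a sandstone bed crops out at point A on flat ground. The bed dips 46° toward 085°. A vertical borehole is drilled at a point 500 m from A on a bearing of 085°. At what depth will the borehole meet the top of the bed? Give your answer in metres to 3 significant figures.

The hole is directly down-dip from the outcrop, so the down-dip offset is 500 m.
Depth = down-dip offset × tan(dip) = 500.00 × tan 46° = 500.00 × 1.0355
Depth = 517.77 m

518 m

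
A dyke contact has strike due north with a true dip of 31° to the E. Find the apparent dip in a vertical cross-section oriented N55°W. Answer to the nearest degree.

The strike is due north and the section trends N55°W; the acute angle between them is β = 55°.
tan α = tan 31° × sin 55° = 0.6009 × 0.8192 = 0.4922
α = arctan(0.4922) = 26.21°

26°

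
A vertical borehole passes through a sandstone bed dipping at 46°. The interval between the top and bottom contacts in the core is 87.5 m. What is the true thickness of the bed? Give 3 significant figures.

60.8 m

True thickness t = h · cos(dip) = 87.5 × cos 46°
t = 87.5 × 0.6947 = 60.783 m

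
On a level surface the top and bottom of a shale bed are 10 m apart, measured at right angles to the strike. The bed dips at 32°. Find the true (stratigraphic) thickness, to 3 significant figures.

5.30 m

True thickness t = w · sin(dip) = 10 × sin 32°
t = 10 × 0.5299 = 5.299 m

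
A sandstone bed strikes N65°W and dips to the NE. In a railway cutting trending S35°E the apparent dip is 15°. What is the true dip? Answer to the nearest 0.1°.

28.2°

β = acute angle between strike N65°W and section S35°E = 30°.
tan(true dip) = tan 15° / sin 30° = 0.5359
δ = arctan(0.5359) = 28.19°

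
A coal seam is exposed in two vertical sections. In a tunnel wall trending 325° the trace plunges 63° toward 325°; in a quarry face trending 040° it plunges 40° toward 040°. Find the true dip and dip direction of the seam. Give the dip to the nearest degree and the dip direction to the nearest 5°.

Each apparent-dip line lies in the plane. As unit vectors (x east, y north, z up), v₁ plunges 63°→325° and v₂ plunges 40°→040°.
The plane normal is n = v₁ × v₂ ∝ (-0.284, 0.606, 0.336).
tan δ = √(n_x²+n_y²)/n_z = 0.669/0.336, so δ = 63.3°.
The horizontal component of n points toward azimuth atan2(n_x, n_y) = 335°, the dip direction.

true dip 63°, dip direction 335°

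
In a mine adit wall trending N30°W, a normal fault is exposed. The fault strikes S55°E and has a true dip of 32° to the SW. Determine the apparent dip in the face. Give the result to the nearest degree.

The strike is S55°E and the section trends N30°W; the acute angle between them is β = 25°.
tan α = tan 32° × sin 25° = 0.6249 × 0.4226 = 0.2641
α = arctan(0.2641) = 14.79°

15°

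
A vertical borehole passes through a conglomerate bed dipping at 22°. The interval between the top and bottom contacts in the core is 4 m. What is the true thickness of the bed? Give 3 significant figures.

3.71 m

True thickness t = h · cos(dip) = 4 × cos 22°
t = 4 × 0.9272 = 3.709 m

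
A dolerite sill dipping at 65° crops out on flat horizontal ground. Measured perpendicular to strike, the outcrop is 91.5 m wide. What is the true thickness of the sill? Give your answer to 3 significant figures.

True thickness t = w · sin(dip) = 91.5 × sin 65°
t = 91.5 × 0.9063 = 82.927 m

82.9 m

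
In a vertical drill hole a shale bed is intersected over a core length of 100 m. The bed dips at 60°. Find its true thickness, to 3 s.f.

True thickness t = h · cos(dip) = 100 × cos 60°
t = 100 × 0.5000 = 50.000 m

50.0 m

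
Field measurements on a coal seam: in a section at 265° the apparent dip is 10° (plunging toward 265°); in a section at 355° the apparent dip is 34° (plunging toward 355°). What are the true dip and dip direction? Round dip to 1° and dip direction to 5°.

Each apparent-dip line lies in the plane. As unit vectors (x east, y north, z up), v₁ plunges 10°→265° and v₂ plunges 34°→355°.
n = v₁ × v₂ = (-0.191, 0.536, 0.816) (taken with n_z > 0).
True dip = arccos(n_z / |n|) = arccos(0.8203) = 34.9°.
Dip direction = atan2(-0.191, 0.536) = 340° (azimuth of n's horizontal projection).

true dip 35°, dip direction 340°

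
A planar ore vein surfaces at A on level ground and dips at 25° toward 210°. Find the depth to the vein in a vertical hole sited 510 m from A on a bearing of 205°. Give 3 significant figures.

237 m

The hole lies 5° from the dip direction, so the down-dip offset is 510 × cos 5° = 508.06 m.
Depth = down-dip offset × tan(dip) = 508.06 × tan 25° = 508.06 × 0.4663
Depth = 236.91 m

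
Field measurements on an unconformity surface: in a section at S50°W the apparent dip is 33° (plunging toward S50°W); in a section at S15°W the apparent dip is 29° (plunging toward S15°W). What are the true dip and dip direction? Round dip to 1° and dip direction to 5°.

true dip 33°, dip direction 225°

Each apparent-dip line lies in the plane. As unit vectors (x east, y north, z up), v₁ plunges 33°→S50°W and v₂ plunges 29°→S15°W.
n = v₁ × v₂ = (-0.199, -0.188, 0.421) (taken with n_z > 0).
True dip = arccos(n_z / |n|) = arccos(0.8382) = 33.0°.
The horizontal component of n points toward azimuth atan2(n_x, n_y) = 227°, the dip direction.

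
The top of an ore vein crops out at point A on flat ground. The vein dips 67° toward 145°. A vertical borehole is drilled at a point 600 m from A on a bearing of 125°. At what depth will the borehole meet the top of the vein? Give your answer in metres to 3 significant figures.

The hole lies 20° from the dip direction, so the down-dip offset is 600 × cos 20° = 563.82 m.
Depth = down-dip offset × tan(dip) = 563.82 × tan 67° = 563.82 × 2.3559
Depth = 1328.27 m

1330 m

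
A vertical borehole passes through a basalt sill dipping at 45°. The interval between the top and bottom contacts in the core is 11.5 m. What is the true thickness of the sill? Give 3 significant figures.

True thickness t = h · cos(dip) = 11.5 × cos 45°
t = 11.5 × 0.7071 = 8.132 m

8.13 m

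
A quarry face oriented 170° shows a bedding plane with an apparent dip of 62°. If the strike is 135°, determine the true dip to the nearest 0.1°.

73.0°

β = acute angle between strike 135° and section 170° = 35°.
tan δ = tan α / sin β = tan 62° / sin 35° = 1.8807 / 0.5736 = 3.2789
δ = arctan(3.2789) = 73.04°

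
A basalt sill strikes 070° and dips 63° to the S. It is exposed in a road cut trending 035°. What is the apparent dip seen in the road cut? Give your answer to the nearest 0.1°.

Angle between strike (070°) and section (035°): β = 35°.
tan α = tan 63° × sin 35° = 1.9626 × 0.5736 = 1.1257
apparent dip = arctan 1.1257 = 48.38°

48.4°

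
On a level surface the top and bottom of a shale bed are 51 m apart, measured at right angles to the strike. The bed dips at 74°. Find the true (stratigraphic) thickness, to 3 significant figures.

True thickness t = w · sin(dip) = 51 × sin 74°
t = 51 × 0.9613 = 49.024 m

49.0 m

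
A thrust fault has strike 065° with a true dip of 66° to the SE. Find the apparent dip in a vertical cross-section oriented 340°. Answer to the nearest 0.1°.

65.9°

The strike is 065° and the section trends 340°; the acute angle between them is β = 85°.
tan(apparent dip) = tan 66° · sin 85° = 2.2375
apparent dip = arctan 2.2375 = 65.92°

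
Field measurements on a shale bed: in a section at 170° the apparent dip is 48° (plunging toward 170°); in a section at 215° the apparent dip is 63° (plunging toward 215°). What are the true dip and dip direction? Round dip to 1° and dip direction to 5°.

true dip 63°, dip direction 225°

The two traces are lines in the plane: v₁ = (sin 170°·cos 48°, cos 170°·cos 48°, −sin 48°), v₂ = (sin 215°·cos 63°, cos 215°·cos 63°, −sin 63°).
The plane normal is n = v₁ × v₂ ∝ (-0.311, -0.297, 0.215).
tan δ = √(n_x²+n_y²)/n_z = 0.430/0.215, so δ = 63.5°.
Dip direction = azimuth of (n_x, n_y) = atan2(-0.311, -0.297) = 226°.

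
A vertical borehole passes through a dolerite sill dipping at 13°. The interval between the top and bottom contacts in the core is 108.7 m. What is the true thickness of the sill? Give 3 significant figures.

106 m

True thickness t = h · cos(dip) = 108.7 × cos 13°
t = 108.7 × 0.9744 = 105.914 m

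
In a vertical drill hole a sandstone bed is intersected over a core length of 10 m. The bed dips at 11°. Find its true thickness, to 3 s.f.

9.82 m

True thickness t = h · cos(dip) = 10 × cos 11°
t = 10 × 0.9816 = 9.816 m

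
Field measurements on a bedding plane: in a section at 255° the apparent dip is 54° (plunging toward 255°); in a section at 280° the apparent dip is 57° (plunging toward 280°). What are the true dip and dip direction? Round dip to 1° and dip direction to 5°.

Each apparent-dip line lies in the plane. As unit vectors (x east, y north, z up), v₁ plunges 54°→255° and v₂ plunges 57°→280°.
The plane normal is n = v₁ × v₂ ∝ (-0.204, 0.042, 0.135).
tan δ = √(n_x²+n_y²)/n_z = 0.208/0.135, so δ = 57.0°.
The horizontal component of n points toward azimuth atan2(n_x, n_y) = 282°, the dip direction.

true dip 57°, dip direction 280°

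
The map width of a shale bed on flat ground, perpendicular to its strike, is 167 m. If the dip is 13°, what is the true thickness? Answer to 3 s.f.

37.6 m

True thickness t = w · sin(dip) = 167 × sin 13°
t = 167 × 0.2250 = 37.567 m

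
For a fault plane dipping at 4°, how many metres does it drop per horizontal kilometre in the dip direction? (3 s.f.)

drop per km = 1000 × tan 4° = 1000 × 0.0699

69.9 m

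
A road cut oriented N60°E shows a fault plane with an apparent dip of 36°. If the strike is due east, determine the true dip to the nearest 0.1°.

β = acute angle between strike due east and section N60°E = 30°.
tan δ = tan α / sin β = tan 36° / sin 30° = 0.7265 / 0.5000 = 1.4531
true dip = arctan 1.4531 = 55.46°

55.5°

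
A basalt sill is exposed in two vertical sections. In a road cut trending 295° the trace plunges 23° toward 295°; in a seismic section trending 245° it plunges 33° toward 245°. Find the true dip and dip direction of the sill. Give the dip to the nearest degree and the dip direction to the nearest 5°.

true dip 33°, dip direction 245°

Represent each trace as a vector plunging at its apparent dip toward its trend (east-north-up frame): v₁ = (-0.834, 0.389, -0.391), v₂ = (-0.760, -0.354, -0.545).
Cross product v₁ × v₂ gives the pole to the plane: n ∝ (-0.350, -0.157, 0.591).
True dip = arccos(n_z / |n|) = arccos(0.8386) = 33.0°.
The horizontal component of n points toward azimuth atan2(n_x, n_y) = 246°, the dip direction.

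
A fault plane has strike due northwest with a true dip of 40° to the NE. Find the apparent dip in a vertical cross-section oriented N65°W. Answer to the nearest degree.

16°

The strike is due northwest and the section trends N65°W; the acute angle between them is β = 20°.
tan(apparent dip) = tan 40° · sin 20° = 0.2870
apparent dip = arctan 0.2870 = 16.01°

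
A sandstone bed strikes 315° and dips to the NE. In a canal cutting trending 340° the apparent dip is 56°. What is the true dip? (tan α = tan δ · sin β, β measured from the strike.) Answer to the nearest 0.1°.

The section is 25° from the strike.
tan δ = tan α / sin β = tan 56° / sin 25° = 1.4826 / 0.4226 = 3.5080
δ = arctan(3.5080) = 74.09°

74.1°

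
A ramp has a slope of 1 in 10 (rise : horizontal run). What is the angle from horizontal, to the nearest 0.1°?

5.7°

tan θ = 1/10 = 0.1000
θ = arctan(0.1000) = 5.71°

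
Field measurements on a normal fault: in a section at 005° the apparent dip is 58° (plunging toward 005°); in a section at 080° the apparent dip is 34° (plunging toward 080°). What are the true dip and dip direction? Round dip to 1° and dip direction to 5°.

true dip 58°, dip direction 015°

Represent each trace as a vector plunging at its apparent dip toward its trend (east-north-up frame): v₁ = (0.046, 0.528, -0.848), v₂ = (0.816, 0.144, -0.559).
n = v₁ × v₂ = (0.173, 0.667, 0.424) (taken with n_z > 0).
Dip δ = arctan(|n_h|/n_z) = arctan(0.689/0.424) = 58.4°.
Dip direction = atan2(0.173, 0.667) = 15° (azimuth of n's horizontal projection).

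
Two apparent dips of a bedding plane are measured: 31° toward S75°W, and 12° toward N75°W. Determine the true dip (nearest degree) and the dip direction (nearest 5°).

Each apparent-dip line lies in the plane. As unit vectors (x east, y north, z up), v₁ plunges 31°→S75°W and v₂ plunges 12°→N75°W.
Cross product v₁ × v₂ gives the pole to the plane: n ∝ (-0.177, -0.314, 0.419).
True dip = arccos(n_z / |n|) = arccos(0.7581) = 40.7°.
Dip direction = atan2(-0.177, -0.314) = 209° (azimuth of n's horizontal projection).

true dip 41°, dip direction 210°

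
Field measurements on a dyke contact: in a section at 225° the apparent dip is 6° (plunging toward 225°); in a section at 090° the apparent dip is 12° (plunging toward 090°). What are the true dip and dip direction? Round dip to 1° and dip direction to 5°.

true dip 23°, dip direction 150°

The two traces are lines in the plane: v₁ = (sin 225°·cos 6°, cos 225°·cos 6°, −sin 6°), v₂ = (sin 90°·cos 12°, cos 90°·cos 12°, −sin 12°).
The plane normal is n = v₁ × v₂ ∝ (0.146, -0.248, 0.688).
Dip δ = arctan(|n_h|/n_z) = arctan(0.288/0.688) = 22.7°.
Dip direction = atan2(0.146, -0.248) = 150° (azimuth of n's horizontal projection).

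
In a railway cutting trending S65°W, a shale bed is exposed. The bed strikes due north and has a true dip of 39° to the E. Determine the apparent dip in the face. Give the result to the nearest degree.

Angle between strike (due north) and section (S65°W): β = 65°.
tan(apparent dip) = tan 39° · sin 65° = 0.7339
apparent dip = arctan 0.7339 = 36.28°

36°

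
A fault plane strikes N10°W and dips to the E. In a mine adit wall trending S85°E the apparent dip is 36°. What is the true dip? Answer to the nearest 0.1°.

36.9°

β = acute angle between strike N10°W and section S85°E = 75°.
tan(true dip) = tan 36° / sin 75° = 0.7522
δ = arctan(0.7522) = 36.95°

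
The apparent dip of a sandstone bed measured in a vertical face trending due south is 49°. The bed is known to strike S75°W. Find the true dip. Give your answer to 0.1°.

50.0°

The section is 75° from the strike.
tan δ = tan α / sin β = tan 49° / sin 75° = 1.1504 / 0.9659 = 1.1909
true dip = arctan 1.1909 = 49.98°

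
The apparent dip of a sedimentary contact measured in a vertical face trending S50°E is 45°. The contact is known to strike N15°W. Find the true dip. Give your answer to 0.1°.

60.2°

The section is 35° from the strike.
tan δ = tan α / sin β = tan 45° / sin 35° = 1.0000 / 0.5736 = 1.7434
true dip = arctan 1.7434 = 60.16°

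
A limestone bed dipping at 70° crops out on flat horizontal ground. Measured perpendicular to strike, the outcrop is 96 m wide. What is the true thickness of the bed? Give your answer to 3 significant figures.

90.2 m

True thickness t = w · sin(dip) = 96 × sin 70°
t = 96 × 0.9397 = 90.210 m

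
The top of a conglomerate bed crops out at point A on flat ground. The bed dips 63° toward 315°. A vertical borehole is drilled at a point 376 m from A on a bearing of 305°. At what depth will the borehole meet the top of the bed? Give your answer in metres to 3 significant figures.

The hole lies 10° from the dip direction, so the down-dip offset is 376 × cos 10° = 370.29 m.
Depth = down-dip offset × tan(dip) = 370.29 × tan 63° = 370.29 × 1.9626
Depth = 726.73 m

727 m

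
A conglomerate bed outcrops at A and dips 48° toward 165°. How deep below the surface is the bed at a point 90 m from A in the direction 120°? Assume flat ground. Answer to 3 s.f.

The hole lies 45° from the dip direction, so the down-dip offset is 90 × cos 45° = 63.64 m.
Depth = down-dip offset × tan(dip) = 63.64 × tan 48° = 63.64 × 1.1106
Depth = 70.68 m

70.7 m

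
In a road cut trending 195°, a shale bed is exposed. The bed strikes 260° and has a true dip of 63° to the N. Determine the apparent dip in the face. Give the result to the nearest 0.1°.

The section lies 65° from the strike.
tan(apparent dip) = tan 63° · sin 65° = 1.7787
α = arctan(1.7787) = 60.66°

60.7°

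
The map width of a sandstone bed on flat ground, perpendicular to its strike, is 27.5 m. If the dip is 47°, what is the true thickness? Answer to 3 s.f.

20.1 m

True thickness t = w · sin(dip) = 27.5 × sin 47°
t = 27.5 × 0.7314 = 20.112 m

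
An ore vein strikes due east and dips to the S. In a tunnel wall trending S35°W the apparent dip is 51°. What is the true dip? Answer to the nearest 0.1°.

The section is 55° from the strike.
tan(true dip) = tan 51° / sin 55° = 1.5075
true dip = arctan 1.5075 = 56.44°

56.4°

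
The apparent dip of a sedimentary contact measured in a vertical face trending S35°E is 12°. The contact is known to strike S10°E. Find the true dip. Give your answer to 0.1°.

26.7°

β = acute angle between strike S10°E and section S35°E = 25°.
tan(true dip) = tan 12° / sin 25° = 0.5030
true dip = arctan 0.5030 = 26.70°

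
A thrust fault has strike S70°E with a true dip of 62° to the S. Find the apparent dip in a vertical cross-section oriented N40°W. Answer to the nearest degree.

43°

The section lies 30° from the strike.
tan α = tan 62° × sin 30° = 1.8807 × 0.5000 = 0.9404
α = arctan(0.9404) = 43.24°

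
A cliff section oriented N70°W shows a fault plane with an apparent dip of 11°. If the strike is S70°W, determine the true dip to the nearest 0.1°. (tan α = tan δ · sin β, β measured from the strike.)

The section is 40° from the strike.
tan(true dip) = tan 11° / sin 40° = 0.3024
true dip = arctan 0.3024 = 16.83°

16.8°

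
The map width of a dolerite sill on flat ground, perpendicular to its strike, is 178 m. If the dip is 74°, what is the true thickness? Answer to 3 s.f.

True thickness t = w · sin(dip) = 178 × sin 74°
t = 178 × 0.9613 = 171.105 m

171 m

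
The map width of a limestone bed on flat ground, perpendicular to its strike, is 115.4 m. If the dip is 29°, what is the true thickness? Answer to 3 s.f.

True thickness t = w · sin(dip) = 115.4 × sin 29°
t = 115.4 × 0.4848 = 55.947 m

55.9 m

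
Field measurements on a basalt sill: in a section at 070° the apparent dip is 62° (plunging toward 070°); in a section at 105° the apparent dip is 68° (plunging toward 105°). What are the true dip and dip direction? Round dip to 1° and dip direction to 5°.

true dip 68°, dip direction 110°

Each apparent-dip line lies in the plane. As unit vectors (x east, y north, z up), v₁ plunges 62°→070° and v₂ plunges 68°→105°.
The plane normal is n = v₁ × v₂ ∝ (0.234, -0.090, 0.101).
True dip = arccos(n_z / |n|) = arccos(0.3729) = 68.1°.
Dip direction = atan2(0.234, -0.090) = 111° (azimuth of n's horizontal projection).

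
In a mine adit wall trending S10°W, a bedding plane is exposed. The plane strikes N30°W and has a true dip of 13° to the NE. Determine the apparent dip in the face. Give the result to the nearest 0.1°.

8.4°

The strike is N30°W and the section trends S10°W; the acute angle between them is β = 40°.
tan α = tan 13° × sin 40° = 0.2309 × 0.6428 = 0.1484
α = arctan(0.1484) = 8.44°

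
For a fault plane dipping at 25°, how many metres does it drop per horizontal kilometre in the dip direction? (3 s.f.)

drop per km = 1000 × tan 25° = 1000 × 0.4663

466 m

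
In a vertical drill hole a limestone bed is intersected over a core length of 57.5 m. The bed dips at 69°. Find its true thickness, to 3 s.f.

True thickness t = h · cos(dip) = 57.5 × cos 69°
t = 57.5 × 0.3584 = 20.606 m

20.6 m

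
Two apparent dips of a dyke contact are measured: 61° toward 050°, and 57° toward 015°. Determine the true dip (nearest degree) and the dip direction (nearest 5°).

The two traces are lines in the plane: v₁ = (sin 50°·cos 61°, cos 50°·cos 61°, −sin 61°), v₂ = (sin 15°·cos 57°, cos 15°·cos 57°, −sin 57°).
n = v₁ × v₂ = (0.199, 0.188, 0.151) (taken with n_z > 0).
Dip δ = arctan(|n_h|/n_z) = arctan(0.274/0.151) = 61.0°.
Dip direction = azimuth of (n_x, n_y) = atan2(0.199, 0.188) = 47°.

true dip 61°, dip direction 045°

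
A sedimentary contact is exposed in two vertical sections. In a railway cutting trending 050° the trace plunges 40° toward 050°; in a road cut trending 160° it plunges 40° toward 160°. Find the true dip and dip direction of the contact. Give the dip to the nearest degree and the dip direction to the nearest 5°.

Represent each trace as a vector plunging at its apparent dip toward its trend (east-north-up frame): v₁ = (0.587, 0.492, -0.643), v₂ = (0.262, -0.720, -0.643).
Cross product v₁ × v₂ gives the pole to the plane: n ∝ (0.779, -0.209, 0.551).
Dip δ = arctan(|n_h|/n_z) = arctan(0.807/0.551) = 55.6°.
Dip direction = azimuth of (n_x, n_y) = atan2(0.779, -0.209) = 105°.

true dip 56°, dip direction 105°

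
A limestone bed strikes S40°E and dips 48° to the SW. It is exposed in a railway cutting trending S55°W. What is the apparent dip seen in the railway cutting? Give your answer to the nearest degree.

Angle between strike (S40°E) and section (S55°W): β = 85°.
tan(apparent dip) = tan 48° · sin 85° = 1.1064
apparent dip = arctan 1.1064 = 47.89°

48°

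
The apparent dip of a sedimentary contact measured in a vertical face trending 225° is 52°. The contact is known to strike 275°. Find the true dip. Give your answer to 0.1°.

β = acute angle between strike 275° and section 225° = 50°.
tan δ = tan α / sin β = tan 52° / sin 50° = 1.2799 / 0.7660 = 1.6708
δ = arctan(1.6708) = 59.10°

59.1°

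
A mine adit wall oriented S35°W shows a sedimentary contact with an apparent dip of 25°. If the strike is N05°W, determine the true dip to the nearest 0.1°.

36.0°

β = acute angle between strike N05°W and section S35°W = 40°.
tan(true dip) = tan 25° / sin 40° = 0.7254
δ = arctan(0.7254) = 35.96°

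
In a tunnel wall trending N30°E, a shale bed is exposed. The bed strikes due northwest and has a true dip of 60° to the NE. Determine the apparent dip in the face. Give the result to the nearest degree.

59°

The strike is due northwest and the section trends N30°E; the acute angle between them is β = 75°.
tan(apparent dip) = tan 60° · sin 75° = 1.6730
apparent dip = arctan 1.6730 = 59.13°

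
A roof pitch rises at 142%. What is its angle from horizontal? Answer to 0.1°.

54.8°

tan θ = 142/100 = 1.4200
θ = arctan(1.4200) = 54.85°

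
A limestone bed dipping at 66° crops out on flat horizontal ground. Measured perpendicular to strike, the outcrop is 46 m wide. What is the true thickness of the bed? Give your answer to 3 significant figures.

True thickness t = w · sin(dip) = 46 × sin 66°
t = 46 × 0.9135 = 42.023 m

42.0 m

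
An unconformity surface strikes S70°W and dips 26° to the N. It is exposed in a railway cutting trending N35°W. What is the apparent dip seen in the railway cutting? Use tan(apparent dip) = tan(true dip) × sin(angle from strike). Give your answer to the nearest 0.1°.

25.2°

Angle between strike (S70°W) and section (N35°W): β = 75°.
tan(apparent dip) = tan 26° · sin 75° = 0.4711
apparent dip = arctan 0.4711 = 25.23°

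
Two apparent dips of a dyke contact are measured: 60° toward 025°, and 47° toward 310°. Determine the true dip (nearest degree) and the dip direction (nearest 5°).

true dip 62°, dip direction 005°

The two traces are lines in the plane: v₁ = (sin 25°·cos 60°, cos 25°·cos 60°, −sin 60°), v₂ = (sin 310°·cos 47°, cos 310°·cos 47°, −sin 47°).
Cross product v₁ × v₂ gives the pole to the plane: n ∝ (0.048, 0.607, 0.329).
tan δ = √(n_x²+n_y²)/n_z = 0.609/0.329, so δ = 61.6°.
The horizontal component of n points toward azimuth atan2(n_x, n_y) = 5°, the dip direction.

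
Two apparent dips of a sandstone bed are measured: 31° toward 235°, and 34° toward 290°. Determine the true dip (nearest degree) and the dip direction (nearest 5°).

Each apparent-dip line lies in the plane. As unit vectors (x east, y north, z up), v₁ plunges 31°→235° and v₂ plunges 34°→290°.
The plane normal is n = v₁ × v₂ ∝ (-0.421, -0.009, 0.582).
tan δ = √(n_x²+n_y²)/n_z = 0.421/0.582, so δ = 35.9°.
Dip direction = azimuth of (n_x, n_y) = atan2(-0.421, -0.009) = 269°.

true dip 36°, dip direction 270°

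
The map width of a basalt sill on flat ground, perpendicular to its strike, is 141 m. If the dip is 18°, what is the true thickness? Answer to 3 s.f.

43.6 m

True thickness t = w · sin(dip) = 141 × sin 18°
t = 141 × 0.3090 = 43.571 m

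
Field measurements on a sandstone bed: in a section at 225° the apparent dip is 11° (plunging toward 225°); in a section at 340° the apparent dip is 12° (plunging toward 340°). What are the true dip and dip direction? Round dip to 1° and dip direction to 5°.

Each apparent-dip line lies in the plane. As unit vectors (x east, y north, z up), v₁ plunges 11°→225° and v₂ plunges 12°→340°.
The plane normal is n = v₁ × v₂ ∝ (-0.320, 0.080, 0.870).
Dip δ = arctan(|n_h|/n_z) = arctan(0.330/0.870) = 20.7°.
The horizontal component of n points toward azimuth atan2(n_x, n_y) = 284°, the dip direction.

true dip 21°, dip direction 285°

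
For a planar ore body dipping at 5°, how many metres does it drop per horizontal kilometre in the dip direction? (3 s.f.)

drop per km = 1000 × tan 5° = 1000 × 0.0875

87.5 m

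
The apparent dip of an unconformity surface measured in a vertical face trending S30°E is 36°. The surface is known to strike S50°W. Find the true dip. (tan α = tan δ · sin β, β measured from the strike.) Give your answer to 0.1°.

36.4°

β = acute angle between strike S50°W and section S30°E = 80°.
tan δ = tan α / sin β = tan 36° / sin 80° = 0.7265 / 0.9848 = 0.7378
true dip = arctan 0.7378 = 36.42°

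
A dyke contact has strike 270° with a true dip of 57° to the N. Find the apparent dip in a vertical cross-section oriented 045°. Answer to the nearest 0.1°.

The section lies 45° from the strike.
tan(apparent dip) = tan 57° · sin 45° = 1.0888
α = arctan(1.0888) = 47.44°

47.4°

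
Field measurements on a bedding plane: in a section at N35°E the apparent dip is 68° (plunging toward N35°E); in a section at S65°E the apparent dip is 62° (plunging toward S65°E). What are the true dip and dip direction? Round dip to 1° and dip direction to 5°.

The two traces are lines in the plane: v₁ = (sin 35°·cos 68°, cos 35°·cos 68°, −sin 68°), v₂ = (sin 115°·cos 62°, cos 115°·cos 62°, −sin 62°).
Cross product v₁ × v₂ gives the pole to the plane: n ∝ (0.455, 0.205, 0.173).
True dip = arccos(n_z / |n|) = arccos(0.3280) = 70.9°.
Dip direction = atan2(0.455, 0.205) = 66° (azimuth of n's horizontal projection).

true dip 71°, dip direction 065°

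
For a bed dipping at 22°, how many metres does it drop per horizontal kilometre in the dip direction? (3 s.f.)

drop per km = 1000 × tan 22° = 1000 × 0.4040

404 m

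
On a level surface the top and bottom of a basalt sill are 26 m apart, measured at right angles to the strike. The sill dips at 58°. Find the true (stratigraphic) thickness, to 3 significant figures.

22.0 m

True thickness t = w · sin(dip) = 26 × sin 58°
t = 26 × 0.8480 = 22.049 m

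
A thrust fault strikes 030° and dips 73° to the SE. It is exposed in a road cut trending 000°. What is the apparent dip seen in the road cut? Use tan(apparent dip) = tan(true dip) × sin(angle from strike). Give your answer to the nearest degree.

The section lies 30° from the strike.
tan(apparent dip) = tan 73° · sin 30° = 1.6354
apparent dip = arctan 1.6354 = 58.56°

59°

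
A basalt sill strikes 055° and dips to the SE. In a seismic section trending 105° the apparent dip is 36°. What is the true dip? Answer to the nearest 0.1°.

β = acute angle between strike 055° and section 105° = 50°.
tan δ = tan α / sin β = tan 36° / sin 50° = 0.7265 / 0.7660 = 0.9484
true dip = arctan 0.9484 = 43.48°

43.5°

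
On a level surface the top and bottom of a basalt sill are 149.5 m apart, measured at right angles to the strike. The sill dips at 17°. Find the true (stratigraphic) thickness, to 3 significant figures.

True thickness t = w · sin(dip) = 149.5 × sin 17°
t = 149.5 × 0.2924 = 43.710 m

43.7 m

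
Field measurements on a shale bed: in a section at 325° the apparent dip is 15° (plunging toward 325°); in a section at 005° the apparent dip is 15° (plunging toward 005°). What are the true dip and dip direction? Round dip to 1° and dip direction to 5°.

true dip 16°, dip direction 345°

Represent each trace as a vector plunging at its apparent dip toward its trend (east-north-up frame): v₁ = (-0.554, 0.791, -0.259), v₂ = (0.084, 0.962, -0.259).
n = v₁ × v₂ = (-0.044, 0.165, 0.600) (taken with n_z > 0).
True dip = arccos(n_z / |n|) = arccos(0.9617) = 15.9°.
Dip direction = azimuth of (n_x, n_y) = atan2(-0.044, 0.165) = 345°.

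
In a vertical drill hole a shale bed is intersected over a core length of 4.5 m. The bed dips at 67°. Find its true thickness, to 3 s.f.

1.76 m

True thickness t = h · cos(dip) = 4.5 × cos 67°
t = 4.5 × 0.3907 = 1.758 m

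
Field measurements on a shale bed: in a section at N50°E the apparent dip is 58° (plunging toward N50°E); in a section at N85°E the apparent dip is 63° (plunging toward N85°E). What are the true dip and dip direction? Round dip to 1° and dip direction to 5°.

Represent each trace as a vector plunging at its apparent dip toward its trend (east-north-up frame): v₁ = (0.406, 0.341, -0.848), v₂ = (0.452, 0.040, -0.891).
Cross product v₁ × v₂ gives the pole to the plane: n ∝ (0.270, 0.022, 0.138).
tan δ = √(n_x²+n_y²)/n_z = 0.271/0.138, so δ = 63.0°.
Dip direction = atan2(0.270, 0.022) = 85° (azimuth of n's horizontal projection).

true dip 63°, dip direction 085°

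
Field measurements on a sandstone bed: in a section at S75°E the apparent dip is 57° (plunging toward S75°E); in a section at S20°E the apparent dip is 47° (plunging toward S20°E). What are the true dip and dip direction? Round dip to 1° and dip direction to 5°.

true dip 57°, dip direction 115°

Each apparent-dip line lies in the plane. As unit vectors (x east, y north, z up), v₁ plunges 57°→S75°E and v₂ plunges 47°→S20°E.
Cross product v₁ × v₂ gives the pole to the plane: n ∝ (0.434, -0.189, 0.304).
Dip δ = arctan(|n_h|/n_z) = arctan(0.474/0.304) = 57.3°.
Dip direction = atan2(0.434, -0.189) = 114° (azimuth of n's horizontal projection).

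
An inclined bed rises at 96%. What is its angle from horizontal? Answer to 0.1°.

tan θ = 96/100 = 0.9600
θ = arctan(0.9600) = 43.83°

43.8°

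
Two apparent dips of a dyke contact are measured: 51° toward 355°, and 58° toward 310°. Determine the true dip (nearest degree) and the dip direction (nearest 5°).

The two traces are lines in the plane: v₁ = (sin 355°·cos 51°, cos 355°·cos 51°, −sin 51°), v₂ = (sin 310°·cos 58°, cos 310°·cos 58°, −sin 58°).
The plane normal is n = v₁ × v₂ ∝ (-0.267, 0.269, 0.236).
tan δ = √(n_x²+n_y²)/n_z = 0.379/0.236, so δ = 58.1°.
The horizontal component of n points toward azimuth atan2(n_x, n_y) = 315°, the dip direction.

true dip 58°, dip direction 315°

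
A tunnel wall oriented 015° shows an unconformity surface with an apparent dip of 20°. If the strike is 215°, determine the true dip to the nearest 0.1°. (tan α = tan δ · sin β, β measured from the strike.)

46.8°

β = acute angle between strike 215° and section 015° = 20°.
tan(true dip) = tan 20° / sin 20° = 1.0642
true dip = arctan 1.0642 = 46.78°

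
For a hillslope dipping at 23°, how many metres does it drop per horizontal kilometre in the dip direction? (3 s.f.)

drop per km = 1000 × tan 23° = 1000 × 0.4245

424 m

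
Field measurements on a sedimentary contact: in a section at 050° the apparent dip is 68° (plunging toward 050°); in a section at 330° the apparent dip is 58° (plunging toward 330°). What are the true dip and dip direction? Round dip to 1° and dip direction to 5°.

true dip 70°, dip direction 025°

Represent each trace as a vector plunging at its apparent dip toward its trend (east-north-up frame): v₁ = (0.287, 0.241, -0.927), v₂ = (-0.265, 0.459, -0.848).
Cross product v₁ × v₂ gives the pole to the plane: n ∝ (0.221, 0.489, 0.195).
tan δ = √(n_x²+n_y²)/n_z = 0.537/0.195, so δ = 70.0°.
Dip direction = atan2(0.221, 0.489) = 24° (azimuth of n's horizontal projection).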